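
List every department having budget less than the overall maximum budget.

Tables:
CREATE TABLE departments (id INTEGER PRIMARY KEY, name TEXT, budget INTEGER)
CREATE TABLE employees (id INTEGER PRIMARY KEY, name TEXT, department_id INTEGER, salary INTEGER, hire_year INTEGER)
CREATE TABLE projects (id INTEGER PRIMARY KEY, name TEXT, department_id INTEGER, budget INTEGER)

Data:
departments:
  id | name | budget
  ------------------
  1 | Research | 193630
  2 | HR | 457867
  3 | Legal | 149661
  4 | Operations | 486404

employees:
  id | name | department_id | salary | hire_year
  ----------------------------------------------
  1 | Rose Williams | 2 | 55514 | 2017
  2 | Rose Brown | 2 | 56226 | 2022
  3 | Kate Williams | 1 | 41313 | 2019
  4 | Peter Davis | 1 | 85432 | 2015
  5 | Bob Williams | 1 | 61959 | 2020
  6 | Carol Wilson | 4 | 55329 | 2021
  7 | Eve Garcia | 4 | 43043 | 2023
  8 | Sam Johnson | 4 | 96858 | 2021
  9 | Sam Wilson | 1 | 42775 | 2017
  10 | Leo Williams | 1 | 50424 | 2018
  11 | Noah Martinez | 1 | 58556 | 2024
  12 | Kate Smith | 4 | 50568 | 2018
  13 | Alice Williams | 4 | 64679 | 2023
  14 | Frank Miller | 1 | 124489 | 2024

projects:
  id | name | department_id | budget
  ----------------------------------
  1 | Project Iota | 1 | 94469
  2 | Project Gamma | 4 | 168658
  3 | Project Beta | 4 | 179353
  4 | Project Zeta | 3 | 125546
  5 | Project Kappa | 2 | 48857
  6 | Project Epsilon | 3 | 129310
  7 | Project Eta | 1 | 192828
SELECT name, budget FROM departments WHERE budget < (SELECT MAX(budget) FROM departments)

Execution result:
name | budget
Research | 193630
HR | 457867
Legal | 149661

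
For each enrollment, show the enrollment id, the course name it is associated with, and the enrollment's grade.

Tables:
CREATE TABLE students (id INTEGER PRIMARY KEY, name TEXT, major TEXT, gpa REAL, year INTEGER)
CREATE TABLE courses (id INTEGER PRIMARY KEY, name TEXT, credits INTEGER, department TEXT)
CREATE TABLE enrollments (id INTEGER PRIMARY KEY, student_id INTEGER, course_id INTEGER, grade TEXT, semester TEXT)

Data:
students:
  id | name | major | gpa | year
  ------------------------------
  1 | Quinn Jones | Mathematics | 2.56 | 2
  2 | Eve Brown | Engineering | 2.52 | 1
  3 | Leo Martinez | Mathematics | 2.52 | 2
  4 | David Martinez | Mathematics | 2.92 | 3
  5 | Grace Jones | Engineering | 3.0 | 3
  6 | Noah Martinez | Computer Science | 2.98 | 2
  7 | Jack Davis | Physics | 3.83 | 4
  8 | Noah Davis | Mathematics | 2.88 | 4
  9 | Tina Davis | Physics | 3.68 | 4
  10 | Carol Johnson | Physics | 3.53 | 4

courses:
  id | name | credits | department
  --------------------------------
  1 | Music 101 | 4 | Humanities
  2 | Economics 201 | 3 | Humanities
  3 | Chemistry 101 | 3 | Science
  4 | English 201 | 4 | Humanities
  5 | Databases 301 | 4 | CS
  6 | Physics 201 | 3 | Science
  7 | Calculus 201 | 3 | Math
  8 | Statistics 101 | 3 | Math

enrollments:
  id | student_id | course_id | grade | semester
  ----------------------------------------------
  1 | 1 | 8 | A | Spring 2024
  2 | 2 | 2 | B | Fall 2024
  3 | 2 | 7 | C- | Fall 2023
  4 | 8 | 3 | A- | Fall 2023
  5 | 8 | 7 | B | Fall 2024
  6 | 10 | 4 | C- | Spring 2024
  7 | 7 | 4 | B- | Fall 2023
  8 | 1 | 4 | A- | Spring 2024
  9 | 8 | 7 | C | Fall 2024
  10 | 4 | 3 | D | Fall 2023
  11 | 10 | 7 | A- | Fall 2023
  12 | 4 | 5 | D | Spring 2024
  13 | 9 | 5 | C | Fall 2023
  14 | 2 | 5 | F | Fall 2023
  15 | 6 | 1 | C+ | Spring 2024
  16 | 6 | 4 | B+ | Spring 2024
SELECT c.id, p.name AS course, c.grade FROM enrollments c JOIN courses p ON c.course_id = p.id

Execution result:
id | course | grade
1 | Statistics 101 | A
2 | Economics 201 | B
3 | Calculus 201 | C-
4 | Chemistry 101 | A-
5 | Calculus 201 | B
6 | English 201 | C-
7 | English 201 | B-
8 | English 201 | A-
9 | Calculus 201 | C
10 | Chemistry 101 | D
11 | Calculus 201 | A-
12 | Databases 301 | D
13 | Databases 301 | C
14 | Databases 301 | F
15 | Music 101 | C+
16 | English 201 | B+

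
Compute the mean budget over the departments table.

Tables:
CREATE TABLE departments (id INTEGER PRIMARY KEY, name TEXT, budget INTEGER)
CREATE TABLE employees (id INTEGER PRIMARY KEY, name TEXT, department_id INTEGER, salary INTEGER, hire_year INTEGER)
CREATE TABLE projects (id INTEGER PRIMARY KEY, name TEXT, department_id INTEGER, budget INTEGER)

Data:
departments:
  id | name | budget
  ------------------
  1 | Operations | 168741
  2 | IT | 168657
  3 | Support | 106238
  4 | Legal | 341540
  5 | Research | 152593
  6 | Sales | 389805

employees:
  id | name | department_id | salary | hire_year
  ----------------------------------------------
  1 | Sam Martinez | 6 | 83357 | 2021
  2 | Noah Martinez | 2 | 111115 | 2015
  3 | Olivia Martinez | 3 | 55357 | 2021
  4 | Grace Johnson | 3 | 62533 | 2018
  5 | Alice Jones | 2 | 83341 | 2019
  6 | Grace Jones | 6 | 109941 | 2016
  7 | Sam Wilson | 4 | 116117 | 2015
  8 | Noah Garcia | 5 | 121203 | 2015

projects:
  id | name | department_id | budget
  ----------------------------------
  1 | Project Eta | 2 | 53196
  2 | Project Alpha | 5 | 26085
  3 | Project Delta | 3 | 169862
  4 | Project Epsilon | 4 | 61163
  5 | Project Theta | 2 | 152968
SELECT AVG(budget) FROM departments

Execution result:
221262.33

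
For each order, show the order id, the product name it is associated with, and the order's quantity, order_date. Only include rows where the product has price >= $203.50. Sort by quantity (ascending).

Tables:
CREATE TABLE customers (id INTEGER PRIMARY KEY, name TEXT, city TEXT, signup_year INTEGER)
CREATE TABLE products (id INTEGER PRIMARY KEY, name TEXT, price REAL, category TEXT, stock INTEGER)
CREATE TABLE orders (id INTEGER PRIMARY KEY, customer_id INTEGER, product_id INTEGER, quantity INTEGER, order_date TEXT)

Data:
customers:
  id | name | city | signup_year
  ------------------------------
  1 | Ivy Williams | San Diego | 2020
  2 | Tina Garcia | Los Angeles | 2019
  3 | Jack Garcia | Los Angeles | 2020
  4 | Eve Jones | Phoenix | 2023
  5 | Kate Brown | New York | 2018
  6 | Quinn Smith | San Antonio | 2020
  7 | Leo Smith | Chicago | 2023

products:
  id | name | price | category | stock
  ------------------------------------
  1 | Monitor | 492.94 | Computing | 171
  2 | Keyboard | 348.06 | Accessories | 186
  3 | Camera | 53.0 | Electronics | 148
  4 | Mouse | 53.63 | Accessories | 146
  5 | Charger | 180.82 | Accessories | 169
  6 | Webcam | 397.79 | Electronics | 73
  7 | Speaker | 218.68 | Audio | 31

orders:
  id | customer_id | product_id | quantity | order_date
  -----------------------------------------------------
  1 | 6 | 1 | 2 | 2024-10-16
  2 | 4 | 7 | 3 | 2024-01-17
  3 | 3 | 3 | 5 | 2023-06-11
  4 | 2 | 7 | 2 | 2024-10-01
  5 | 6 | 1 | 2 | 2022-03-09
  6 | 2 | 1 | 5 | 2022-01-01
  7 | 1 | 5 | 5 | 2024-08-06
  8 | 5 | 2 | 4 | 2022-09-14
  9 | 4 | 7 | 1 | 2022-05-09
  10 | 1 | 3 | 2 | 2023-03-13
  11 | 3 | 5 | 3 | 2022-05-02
SELECT c.id, p.name AS product, c.quantity, c.order_date FROM orders c JOIN products p ON c.product_id = p.id WHERE p.price >= 203.5 ORDER BY c.quantity ASC

Execution result:
id | product | quantity | order_date
9 | Speaker | 1 | 2022-05-09
1 | Monitor | 2 | 2024-10-16
4 | Speaker | 2 | 2024-10-01
5 | Monitor | 2 | 2022-03-09
2 | Speaker | 3 | 2024-01-17
8 | Keyboard | 4 | 2022-09-14
6 | Monitor | 5 | 2022-01-01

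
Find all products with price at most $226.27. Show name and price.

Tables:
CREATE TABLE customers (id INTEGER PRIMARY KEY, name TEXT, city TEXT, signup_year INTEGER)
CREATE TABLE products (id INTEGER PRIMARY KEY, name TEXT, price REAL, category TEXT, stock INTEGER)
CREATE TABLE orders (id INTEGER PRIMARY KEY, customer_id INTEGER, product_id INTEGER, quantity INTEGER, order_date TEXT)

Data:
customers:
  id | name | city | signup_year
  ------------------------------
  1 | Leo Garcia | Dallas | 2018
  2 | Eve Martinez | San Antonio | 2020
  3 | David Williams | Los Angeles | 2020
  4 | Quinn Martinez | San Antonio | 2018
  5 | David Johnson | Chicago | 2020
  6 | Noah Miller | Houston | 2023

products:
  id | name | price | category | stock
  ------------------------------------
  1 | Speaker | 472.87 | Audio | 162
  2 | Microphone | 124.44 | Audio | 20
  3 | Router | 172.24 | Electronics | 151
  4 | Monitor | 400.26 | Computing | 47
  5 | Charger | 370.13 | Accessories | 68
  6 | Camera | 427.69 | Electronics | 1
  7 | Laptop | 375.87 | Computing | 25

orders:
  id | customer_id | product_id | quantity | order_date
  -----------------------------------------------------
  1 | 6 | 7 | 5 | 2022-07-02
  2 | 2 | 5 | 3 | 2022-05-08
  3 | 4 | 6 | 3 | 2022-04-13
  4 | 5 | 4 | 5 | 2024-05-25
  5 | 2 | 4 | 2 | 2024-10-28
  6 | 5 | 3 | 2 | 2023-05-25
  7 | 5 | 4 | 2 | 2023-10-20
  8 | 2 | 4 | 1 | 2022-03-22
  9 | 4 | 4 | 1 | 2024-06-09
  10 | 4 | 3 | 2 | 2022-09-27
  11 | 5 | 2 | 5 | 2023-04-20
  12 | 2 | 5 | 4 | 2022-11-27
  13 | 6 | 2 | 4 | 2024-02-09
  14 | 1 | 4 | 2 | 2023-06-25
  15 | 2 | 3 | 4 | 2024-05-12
SELECT name, price FROM products WHERE price <= 226.27

Execution result:
name | price
Microphone | 124.44
Router | 172.24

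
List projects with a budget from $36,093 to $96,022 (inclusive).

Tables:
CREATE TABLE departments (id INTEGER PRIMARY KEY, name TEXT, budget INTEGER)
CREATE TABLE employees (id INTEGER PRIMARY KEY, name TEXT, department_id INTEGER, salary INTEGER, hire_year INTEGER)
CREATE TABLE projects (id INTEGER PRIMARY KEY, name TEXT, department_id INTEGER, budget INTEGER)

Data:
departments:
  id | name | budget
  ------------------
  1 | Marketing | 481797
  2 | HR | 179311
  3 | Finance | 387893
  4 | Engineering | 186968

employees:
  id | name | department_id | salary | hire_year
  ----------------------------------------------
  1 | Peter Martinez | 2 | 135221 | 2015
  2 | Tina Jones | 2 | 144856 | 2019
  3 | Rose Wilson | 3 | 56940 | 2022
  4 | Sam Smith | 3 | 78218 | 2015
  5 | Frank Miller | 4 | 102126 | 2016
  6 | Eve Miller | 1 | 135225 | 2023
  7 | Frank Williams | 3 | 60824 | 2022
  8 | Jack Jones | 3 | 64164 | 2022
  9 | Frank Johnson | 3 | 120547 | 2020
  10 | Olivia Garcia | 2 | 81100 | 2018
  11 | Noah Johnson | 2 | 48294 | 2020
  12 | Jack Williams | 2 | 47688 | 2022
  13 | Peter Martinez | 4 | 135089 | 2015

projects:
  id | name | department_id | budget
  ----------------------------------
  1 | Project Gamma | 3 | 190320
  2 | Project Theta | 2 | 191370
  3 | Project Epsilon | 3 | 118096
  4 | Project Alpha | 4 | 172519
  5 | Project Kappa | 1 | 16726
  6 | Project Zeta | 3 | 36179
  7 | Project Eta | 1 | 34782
SELECT name, budget FROM projects WHERE budget BETWEEN 36093 AND 96022

Execution result:
name | budget
Project Zeta | 36179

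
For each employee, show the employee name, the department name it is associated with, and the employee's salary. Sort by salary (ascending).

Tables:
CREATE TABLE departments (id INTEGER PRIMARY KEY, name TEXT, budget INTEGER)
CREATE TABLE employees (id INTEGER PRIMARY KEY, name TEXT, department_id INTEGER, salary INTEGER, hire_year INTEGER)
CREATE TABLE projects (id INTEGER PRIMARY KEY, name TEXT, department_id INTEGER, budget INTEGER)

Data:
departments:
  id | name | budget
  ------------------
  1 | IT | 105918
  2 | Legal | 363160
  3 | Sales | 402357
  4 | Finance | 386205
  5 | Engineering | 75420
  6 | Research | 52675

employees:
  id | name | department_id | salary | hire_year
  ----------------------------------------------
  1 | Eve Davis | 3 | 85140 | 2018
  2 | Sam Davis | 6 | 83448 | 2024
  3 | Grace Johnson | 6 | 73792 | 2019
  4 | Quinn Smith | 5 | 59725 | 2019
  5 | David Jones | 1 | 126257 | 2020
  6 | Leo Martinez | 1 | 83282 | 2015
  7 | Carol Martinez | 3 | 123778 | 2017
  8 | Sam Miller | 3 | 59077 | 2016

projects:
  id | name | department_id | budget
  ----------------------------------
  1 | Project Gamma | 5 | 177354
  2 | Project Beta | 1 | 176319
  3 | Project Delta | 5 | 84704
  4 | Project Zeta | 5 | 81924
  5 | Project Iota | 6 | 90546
SELECT c.name, p.name AS department, c.salary FROM employees c JOIN departments p ON c.department_id = p.id ORDER BY c.salary ASC

Execution result:
name | department | salary
Sam Miller | Sales | 59077
Quinn Smith | Engineering | 59725
Grace Johnson | Research | 73792
Leo Martinez | IT | 83282
Sam Davis | Research | 83448
Eve Davis | Sales | 85140
Carol Martinez | Sales | 123778
David Jones | IT | 126257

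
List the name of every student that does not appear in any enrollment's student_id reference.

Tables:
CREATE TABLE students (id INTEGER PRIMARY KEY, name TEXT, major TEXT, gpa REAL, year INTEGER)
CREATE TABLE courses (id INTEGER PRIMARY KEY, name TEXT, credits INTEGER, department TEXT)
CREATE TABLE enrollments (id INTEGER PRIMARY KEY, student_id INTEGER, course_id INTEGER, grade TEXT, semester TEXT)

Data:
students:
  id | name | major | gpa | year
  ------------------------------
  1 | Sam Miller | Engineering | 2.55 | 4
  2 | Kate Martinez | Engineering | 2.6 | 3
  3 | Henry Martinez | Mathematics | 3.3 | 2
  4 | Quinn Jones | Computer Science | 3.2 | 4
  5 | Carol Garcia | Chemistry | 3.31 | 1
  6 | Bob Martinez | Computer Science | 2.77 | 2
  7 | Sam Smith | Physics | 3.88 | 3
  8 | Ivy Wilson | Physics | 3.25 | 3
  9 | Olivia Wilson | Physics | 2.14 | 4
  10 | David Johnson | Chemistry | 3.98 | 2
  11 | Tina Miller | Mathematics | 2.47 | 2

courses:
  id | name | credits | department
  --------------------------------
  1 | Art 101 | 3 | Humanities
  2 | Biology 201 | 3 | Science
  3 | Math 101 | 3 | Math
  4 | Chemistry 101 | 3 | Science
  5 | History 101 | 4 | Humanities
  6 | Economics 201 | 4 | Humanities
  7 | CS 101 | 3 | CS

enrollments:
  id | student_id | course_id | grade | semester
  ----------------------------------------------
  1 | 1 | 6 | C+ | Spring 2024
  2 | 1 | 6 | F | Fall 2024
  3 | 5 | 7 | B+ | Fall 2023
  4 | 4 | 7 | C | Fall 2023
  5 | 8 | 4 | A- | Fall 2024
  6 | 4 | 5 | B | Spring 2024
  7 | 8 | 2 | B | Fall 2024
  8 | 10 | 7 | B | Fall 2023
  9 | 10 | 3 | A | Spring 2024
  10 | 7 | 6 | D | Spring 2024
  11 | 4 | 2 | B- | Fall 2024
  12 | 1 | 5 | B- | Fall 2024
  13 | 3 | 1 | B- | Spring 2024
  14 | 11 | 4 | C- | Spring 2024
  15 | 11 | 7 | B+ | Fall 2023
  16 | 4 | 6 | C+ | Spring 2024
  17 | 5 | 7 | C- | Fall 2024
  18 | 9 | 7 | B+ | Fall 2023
SELECT p.name FROM students p LEFT JOIN enrollments c ON c.student_id = p.id WHERE c.id IS NULL

Execution result:
name
Kate Martinez
Bob Martinez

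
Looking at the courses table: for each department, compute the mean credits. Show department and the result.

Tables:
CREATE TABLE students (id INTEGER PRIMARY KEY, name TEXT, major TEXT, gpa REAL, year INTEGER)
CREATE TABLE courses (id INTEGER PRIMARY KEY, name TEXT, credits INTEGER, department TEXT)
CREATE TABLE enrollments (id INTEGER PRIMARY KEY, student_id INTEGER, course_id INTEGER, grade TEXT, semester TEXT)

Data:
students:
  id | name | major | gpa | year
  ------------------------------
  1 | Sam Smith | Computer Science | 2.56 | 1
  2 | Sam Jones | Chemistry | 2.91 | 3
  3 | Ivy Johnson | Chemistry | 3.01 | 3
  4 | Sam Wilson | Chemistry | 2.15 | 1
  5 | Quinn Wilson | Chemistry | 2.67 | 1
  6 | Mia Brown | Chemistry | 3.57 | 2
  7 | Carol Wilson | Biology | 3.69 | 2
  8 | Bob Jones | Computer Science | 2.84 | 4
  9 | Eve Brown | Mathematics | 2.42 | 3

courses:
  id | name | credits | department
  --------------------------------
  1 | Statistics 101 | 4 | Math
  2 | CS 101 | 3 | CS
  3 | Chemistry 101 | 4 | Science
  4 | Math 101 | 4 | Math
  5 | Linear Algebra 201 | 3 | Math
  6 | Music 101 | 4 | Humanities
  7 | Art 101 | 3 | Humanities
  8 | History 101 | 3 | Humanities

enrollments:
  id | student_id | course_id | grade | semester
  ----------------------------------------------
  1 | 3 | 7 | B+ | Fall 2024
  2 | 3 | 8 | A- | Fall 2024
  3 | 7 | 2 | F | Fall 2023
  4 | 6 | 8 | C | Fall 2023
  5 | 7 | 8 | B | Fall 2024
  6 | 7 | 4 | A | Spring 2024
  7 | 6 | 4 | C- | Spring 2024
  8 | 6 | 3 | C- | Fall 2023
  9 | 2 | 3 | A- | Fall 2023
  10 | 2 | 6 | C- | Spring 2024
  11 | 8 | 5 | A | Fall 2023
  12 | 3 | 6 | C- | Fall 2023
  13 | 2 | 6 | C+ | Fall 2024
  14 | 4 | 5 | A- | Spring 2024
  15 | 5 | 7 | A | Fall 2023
SELECT department, AVG(credits) AS avg_credits FROM courses GROUP BY department

Execution result:
department | avg_credits
CS | 3.00
Humanities | 3.33
Math | 3.67
Science | 4.00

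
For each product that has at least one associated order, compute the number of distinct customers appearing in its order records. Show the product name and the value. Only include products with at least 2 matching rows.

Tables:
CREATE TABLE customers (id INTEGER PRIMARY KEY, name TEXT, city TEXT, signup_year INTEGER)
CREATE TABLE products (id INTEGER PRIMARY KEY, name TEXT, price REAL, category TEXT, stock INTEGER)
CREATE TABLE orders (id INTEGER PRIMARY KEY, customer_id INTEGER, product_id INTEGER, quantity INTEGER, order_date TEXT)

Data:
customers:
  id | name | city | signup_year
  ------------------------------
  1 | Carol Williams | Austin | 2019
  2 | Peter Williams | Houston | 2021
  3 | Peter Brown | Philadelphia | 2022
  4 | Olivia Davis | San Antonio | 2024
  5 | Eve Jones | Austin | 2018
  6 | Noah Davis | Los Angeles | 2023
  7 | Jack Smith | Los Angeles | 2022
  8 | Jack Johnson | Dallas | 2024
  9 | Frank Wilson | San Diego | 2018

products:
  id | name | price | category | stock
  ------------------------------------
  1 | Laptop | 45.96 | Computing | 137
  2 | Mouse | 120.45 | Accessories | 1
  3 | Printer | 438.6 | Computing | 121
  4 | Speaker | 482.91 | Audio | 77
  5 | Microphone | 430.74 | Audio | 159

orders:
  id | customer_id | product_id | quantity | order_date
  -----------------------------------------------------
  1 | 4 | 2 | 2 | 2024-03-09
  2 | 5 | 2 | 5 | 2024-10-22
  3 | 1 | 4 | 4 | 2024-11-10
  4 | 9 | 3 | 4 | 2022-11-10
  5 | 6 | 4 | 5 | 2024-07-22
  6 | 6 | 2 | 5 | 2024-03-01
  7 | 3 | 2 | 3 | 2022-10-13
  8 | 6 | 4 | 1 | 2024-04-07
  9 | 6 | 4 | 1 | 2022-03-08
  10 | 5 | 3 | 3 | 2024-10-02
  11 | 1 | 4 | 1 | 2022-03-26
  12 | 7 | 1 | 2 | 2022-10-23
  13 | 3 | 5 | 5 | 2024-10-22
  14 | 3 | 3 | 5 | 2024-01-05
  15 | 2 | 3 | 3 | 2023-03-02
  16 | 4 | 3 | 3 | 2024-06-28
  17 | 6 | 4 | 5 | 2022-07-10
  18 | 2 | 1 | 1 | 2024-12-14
SELECT p.name, COUNT(DISTINCT c.customer_id) AS distinct_customer_count FROM orders c JOIN products p ON c.product_id = p.id GROUP BY p.id, p.name HAVING COUNT(*) >= 2

Execution result:
name | distinct_customer_count
Laptop | 2
Mouse | 4
Printer | 5
Speaker | 2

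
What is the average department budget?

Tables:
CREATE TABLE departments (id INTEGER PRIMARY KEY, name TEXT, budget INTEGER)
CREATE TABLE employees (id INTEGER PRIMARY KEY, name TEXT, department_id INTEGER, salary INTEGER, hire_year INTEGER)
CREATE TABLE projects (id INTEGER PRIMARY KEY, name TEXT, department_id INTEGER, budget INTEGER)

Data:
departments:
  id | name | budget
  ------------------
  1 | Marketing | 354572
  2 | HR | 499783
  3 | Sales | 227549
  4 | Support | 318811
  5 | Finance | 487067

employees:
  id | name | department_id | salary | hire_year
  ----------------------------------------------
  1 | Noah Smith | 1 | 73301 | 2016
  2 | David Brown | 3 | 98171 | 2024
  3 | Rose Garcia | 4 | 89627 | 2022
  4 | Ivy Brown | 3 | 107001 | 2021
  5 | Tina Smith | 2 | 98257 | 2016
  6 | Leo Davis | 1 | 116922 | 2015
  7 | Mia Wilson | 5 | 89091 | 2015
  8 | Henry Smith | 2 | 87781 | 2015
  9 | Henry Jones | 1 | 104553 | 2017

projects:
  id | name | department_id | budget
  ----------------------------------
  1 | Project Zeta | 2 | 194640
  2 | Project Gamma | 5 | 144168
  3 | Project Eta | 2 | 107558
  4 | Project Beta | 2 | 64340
SELECT AVG(budget) FROM departments

Execution result:
377556.40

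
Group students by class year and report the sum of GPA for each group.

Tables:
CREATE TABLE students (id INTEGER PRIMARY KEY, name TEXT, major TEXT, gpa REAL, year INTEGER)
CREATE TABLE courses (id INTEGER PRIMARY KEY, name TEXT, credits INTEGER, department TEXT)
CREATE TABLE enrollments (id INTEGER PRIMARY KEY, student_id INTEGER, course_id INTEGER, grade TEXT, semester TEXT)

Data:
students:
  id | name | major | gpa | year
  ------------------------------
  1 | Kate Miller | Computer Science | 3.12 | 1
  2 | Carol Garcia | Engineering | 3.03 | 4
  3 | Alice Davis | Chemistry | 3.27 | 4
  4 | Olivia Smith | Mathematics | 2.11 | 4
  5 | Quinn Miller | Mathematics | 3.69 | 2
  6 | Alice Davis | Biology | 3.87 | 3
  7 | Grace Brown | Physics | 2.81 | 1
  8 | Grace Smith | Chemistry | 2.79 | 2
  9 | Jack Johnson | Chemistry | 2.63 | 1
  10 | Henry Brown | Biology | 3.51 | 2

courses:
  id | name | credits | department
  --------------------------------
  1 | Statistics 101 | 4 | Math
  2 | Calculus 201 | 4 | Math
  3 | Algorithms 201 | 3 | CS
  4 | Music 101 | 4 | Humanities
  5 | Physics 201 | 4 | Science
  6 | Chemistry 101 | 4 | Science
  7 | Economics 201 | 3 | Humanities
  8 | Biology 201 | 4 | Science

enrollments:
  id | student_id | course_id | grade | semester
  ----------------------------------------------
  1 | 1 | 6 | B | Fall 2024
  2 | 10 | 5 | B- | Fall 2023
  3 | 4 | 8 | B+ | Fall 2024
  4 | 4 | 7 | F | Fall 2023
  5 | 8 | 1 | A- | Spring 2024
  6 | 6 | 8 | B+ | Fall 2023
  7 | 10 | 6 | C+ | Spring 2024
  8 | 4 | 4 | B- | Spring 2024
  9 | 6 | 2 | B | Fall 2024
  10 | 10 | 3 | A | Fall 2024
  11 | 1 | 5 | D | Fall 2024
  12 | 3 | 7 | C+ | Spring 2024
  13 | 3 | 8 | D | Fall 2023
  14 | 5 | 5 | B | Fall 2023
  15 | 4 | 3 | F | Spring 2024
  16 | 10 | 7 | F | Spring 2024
SELECT year, SUM(gpa) AS sum_gpa FROM students GROUP BY year

Execution result:
year | sum_gpa
1 | 8.56
2 | 9.99
3 | 3.87
4 | 8.41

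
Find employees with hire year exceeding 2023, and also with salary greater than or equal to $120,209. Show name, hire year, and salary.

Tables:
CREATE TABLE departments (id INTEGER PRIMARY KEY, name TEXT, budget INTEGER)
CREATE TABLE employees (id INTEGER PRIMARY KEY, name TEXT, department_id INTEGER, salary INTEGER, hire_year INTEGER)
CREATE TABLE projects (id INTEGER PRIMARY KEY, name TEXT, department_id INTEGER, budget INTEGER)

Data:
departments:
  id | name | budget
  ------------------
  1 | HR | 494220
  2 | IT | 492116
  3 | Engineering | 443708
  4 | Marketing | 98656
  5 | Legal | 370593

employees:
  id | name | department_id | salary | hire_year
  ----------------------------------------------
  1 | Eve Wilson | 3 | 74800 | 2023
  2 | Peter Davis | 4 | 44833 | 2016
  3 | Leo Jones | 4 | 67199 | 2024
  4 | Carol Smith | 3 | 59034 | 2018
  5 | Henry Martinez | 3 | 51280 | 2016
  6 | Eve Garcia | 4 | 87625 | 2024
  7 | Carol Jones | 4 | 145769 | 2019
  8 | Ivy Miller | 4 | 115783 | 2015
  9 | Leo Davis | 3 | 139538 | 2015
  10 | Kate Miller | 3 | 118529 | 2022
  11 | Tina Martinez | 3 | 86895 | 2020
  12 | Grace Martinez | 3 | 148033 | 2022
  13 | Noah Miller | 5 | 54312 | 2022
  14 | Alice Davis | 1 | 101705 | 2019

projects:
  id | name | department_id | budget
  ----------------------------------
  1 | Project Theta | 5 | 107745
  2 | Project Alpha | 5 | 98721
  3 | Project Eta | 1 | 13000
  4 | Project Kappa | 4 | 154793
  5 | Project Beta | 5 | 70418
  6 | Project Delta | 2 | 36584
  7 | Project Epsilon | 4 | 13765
SELECT name, hire_year, salary FROM employees WHERE hire_year > 2023 AND salary >= 120209

Execution result:
(no rows)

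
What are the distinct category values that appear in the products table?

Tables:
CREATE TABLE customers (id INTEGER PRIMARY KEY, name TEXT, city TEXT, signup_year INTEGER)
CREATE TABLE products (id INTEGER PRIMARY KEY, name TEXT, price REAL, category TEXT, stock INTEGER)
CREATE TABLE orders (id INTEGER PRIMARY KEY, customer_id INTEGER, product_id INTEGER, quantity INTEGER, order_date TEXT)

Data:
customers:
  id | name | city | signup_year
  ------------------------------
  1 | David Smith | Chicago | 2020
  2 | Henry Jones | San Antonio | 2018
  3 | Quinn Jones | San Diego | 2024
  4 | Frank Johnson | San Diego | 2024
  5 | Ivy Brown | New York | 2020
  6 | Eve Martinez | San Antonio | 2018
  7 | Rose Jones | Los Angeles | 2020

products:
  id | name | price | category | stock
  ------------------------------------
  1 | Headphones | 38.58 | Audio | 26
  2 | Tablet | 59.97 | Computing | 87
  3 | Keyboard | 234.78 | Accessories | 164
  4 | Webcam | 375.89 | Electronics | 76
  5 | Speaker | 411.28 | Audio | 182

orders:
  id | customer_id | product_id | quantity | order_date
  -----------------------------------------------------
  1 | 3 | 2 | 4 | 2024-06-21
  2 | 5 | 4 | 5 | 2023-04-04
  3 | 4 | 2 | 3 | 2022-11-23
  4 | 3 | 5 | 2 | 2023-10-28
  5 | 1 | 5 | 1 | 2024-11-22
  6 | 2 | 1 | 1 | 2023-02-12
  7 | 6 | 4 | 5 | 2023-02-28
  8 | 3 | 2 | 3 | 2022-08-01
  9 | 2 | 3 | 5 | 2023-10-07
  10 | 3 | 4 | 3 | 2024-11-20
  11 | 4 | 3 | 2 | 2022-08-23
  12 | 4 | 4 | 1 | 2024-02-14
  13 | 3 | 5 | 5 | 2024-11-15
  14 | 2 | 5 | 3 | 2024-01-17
SELECT DISTINCT category FROM products

Execution result:
category
Audio
Computing
Accessories
Electronics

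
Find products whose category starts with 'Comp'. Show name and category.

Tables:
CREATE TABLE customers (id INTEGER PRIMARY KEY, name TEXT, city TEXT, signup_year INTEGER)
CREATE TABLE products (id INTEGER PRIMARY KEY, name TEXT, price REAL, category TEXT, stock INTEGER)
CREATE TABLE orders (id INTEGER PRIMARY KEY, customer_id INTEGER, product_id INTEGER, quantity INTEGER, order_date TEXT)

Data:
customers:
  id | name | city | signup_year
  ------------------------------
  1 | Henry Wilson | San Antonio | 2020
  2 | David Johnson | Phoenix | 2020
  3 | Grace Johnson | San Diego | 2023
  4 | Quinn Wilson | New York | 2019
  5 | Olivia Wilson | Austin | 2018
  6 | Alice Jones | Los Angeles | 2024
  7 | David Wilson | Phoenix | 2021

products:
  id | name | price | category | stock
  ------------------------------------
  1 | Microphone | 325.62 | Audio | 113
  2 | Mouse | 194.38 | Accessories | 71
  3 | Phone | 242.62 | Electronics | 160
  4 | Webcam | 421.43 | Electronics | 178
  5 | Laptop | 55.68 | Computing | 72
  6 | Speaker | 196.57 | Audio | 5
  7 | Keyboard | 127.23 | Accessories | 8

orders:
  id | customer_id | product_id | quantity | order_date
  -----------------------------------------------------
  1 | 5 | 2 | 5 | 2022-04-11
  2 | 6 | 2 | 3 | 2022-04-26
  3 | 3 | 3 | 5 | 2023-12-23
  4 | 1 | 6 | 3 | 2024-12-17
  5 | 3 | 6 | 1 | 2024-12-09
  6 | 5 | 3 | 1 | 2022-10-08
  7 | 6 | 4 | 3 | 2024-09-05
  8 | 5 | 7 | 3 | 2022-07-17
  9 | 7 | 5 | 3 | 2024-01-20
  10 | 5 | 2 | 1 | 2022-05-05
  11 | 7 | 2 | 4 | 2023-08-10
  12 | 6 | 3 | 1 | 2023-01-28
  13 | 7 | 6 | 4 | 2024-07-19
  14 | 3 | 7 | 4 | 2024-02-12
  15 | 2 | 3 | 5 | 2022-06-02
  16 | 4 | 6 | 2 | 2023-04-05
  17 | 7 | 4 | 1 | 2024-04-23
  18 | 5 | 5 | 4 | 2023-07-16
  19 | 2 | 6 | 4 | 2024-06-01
SELECT name, category FROM products WHERE category LIKE 'Comp%'

Execution result:
name | category
Laptop | Computing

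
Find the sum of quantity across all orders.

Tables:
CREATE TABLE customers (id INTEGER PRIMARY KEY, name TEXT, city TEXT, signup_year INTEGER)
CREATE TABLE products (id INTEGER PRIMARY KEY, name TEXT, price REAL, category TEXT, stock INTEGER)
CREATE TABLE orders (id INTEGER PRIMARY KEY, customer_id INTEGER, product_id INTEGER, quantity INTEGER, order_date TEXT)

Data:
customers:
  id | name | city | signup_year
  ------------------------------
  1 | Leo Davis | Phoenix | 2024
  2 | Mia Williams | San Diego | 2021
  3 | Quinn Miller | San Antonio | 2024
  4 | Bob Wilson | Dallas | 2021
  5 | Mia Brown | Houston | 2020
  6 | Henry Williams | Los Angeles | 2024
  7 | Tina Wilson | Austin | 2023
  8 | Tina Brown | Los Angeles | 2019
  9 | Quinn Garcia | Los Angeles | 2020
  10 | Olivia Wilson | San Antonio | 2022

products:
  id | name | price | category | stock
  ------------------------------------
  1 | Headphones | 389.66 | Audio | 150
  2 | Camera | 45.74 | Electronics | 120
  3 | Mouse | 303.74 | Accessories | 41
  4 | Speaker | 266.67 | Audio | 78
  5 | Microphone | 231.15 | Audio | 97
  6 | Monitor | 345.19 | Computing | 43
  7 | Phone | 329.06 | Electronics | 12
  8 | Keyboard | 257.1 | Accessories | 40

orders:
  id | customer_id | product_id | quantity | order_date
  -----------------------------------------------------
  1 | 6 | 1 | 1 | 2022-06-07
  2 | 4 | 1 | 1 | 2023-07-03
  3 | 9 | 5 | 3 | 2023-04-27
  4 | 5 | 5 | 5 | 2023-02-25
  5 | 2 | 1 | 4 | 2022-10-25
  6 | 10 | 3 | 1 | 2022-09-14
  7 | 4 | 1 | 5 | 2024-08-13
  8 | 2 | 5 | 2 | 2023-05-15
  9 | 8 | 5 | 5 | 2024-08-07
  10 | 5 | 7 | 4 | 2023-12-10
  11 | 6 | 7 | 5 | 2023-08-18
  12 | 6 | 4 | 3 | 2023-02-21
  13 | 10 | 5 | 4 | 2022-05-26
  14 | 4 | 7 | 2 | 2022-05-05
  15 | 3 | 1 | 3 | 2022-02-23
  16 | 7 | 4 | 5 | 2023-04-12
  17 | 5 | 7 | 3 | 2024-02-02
SELECT SUM(quantity) FROM orders

Execution result:
56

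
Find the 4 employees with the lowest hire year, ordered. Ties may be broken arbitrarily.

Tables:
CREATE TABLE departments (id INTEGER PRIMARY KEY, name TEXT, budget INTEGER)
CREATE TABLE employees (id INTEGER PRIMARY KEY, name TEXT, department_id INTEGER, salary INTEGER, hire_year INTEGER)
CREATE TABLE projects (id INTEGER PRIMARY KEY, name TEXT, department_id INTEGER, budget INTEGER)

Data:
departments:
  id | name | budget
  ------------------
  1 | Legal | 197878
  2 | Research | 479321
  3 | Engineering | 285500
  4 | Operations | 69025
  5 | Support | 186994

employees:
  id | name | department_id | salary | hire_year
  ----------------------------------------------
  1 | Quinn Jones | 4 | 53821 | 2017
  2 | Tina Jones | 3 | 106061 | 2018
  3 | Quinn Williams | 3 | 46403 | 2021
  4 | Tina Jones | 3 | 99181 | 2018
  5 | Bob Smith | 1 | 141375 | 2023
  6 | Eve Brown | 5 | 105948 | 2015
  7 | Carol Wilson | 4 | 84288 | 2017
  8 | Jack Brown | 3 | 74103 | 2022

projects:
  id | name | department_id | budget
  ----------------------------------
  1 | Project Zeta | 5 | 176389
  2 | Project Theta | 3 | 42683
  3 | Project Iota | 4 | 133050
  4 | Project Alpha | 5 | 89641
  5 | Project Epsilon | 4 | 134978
SELECT name, hire_year FROM employees ORDER BY hire_year ASC LIMIT 4

Execution result:
name | hire_year
Eve Brown | 2015
Quinn Jones | 2017
Carol Wilson | 2017
Tina Jones | 2018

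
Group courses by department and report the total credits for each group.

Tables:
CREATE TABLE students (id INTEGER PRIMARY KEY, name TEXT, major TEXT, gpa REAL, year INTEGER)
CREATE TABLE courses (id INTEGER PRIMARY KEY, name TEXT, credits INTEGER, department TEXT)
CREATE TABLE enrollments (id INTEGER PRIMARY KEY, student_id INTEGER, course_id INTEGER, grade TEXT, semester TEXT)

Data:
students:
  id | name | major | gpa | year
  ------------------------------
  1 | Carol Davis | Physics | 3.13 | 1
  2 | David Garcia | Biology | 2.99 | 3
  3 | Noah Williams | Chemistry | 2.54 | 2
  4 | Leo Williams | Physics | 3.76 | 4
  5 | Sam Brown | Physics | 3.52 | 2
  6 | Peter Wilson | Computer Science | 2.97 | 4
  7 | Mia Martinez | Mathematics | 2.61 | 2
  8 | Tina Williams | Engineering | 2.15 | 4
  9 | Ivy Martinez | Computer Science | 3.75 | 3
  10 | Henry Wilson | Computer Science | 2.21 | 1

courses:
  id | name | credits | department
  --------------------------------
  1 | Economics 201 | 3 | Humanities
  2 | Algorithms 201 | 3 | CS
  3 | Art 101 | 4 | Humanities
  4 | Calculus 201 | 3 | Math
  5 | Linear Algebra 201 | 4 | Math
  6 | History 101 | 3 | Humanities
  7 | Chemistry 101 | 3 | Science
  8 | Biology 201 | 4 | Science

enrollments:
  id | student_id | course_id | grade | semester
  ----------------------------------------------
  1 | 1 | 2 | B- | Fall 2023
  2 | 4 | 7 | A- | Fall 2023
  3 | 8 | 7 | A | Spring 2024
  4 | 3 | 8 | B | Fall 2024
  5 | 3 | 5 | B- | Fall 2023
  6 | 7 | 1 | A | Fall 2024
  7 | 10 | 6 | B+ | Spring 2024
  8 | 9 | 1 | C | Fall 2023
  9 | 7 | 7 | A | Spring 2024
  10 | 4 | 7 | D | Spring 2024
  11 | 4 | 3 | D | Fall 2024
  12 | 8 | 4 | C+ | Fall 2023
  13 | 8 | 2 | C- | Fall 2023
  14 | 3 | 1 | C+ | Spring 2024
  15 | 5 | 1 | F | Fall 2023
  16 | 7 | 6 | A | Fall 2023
SELECT department, SUM(credits) AS sum_credits FROM courses GROUP BY department

Execution result:
department | sum_credits
CS | 3
Humanities | 10
Math | 7
Science | 7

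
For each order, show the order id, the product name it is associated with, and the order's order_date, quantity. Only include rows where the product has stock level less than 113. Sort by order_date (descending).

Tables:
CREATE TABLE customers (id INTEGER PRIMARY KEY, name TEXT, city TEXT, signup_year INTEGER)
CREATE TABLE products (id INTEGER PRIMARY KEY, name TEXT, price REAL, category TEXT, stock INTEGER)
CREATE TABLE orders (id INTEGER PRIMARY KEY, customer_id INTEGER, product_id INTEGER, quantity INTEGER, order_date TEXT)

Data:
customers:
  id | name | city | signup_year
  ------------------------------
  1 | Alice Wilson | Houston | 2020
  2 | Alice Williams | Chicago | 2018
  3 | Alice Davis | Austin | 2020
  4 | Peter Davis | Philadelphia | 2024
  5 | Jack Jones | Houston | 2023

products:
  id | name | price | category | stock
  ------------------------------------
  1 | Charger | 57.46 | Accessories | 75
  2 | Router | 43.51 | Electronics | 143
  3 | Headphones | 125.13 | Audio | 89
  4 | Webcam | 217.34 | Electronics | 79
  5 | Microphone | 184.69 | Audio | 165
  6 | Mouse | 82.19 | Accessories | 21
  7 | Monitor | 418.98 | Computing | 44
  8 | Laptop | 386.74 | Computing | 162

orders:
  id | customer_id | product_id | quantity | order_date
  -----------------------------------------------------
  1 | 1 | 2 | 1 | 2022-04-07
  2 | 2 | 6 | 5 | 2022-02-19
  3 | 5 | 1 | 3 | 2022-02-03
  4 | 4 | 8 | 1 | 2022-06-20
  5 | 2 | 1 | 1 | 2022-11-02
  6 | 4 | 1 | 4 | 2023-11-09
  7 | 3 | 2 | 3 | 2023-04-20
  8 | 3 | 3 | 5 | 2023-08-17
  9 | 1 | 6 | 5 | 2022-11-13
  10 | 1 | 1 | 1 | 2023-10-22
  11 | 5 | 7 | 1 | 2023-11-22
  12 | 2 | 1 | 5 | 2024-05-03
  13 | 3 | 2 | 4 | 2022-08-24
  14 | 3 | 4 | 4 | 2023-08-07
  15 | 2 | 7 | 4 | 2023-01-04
SELECT c.id, p.name AS product, c.order_date, c.quantity FROM orders c JOIN products p ON c.product_id = p.id WHERE p.stock < 113 ORDER BY c.order_date DESC

Execution result:
id | product | order_date | quantity
12 | Charger | 2024-05-03 | 5
11 | Monitor | 2023-11-22 | 1
6 | Charger | 2023-11-09 | 4
10 | Charger | 2023-10-22 | 1
8 | Headphones | 2023-08-17 | 5
14 | Webcam | 2023-08-07 | 4
15 | Monitor | 2023-01-04 | 4
9 | Mouse | 2022-11-13 | 5
5 | Charger | 2022-11-02 | 1
2 | Mouse | 2022-02-19 | 5
3 | Charger | 2022-02-03 | 3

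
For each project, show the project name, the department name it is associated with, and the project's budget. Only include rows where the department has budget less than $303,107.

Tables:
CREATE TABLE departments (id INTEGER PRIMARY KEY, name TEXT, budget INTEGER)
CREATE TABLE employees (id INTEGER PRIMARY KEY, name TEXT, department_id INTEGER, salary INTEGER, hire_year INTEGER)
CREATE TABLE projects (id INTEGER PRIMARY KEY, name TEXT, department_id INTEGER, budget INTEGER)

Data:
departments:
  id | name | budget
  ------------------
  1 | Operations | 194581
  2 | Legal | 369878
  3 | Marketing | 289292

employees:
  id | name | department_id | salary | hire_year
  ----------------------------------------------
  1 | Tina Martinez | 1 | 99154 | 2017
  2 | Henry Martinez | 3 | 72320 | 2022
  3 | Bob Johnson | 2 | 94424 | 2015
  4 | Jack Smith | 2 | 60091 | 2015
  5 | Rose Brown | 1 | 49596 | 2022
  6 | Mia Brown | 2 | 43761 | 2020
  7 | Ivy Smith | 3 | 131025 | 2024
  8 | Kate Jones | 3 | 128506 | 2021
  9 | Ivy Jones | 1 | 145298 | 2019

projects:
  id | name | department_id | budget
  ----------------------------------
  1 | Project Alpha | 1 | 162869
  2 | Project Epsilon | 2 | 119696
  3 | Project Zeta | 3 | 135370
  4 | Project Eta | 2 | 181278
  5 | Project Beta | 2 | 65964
SELECT c.name, p.name AS department, c.budget FROM projects c JOIN departments p ON c.department_id = p.id WHERE p.budget < 303107

Execution result:
name | department | budget
Project Alpha | Operations | 162869
Project Zeta | Marketing | 135370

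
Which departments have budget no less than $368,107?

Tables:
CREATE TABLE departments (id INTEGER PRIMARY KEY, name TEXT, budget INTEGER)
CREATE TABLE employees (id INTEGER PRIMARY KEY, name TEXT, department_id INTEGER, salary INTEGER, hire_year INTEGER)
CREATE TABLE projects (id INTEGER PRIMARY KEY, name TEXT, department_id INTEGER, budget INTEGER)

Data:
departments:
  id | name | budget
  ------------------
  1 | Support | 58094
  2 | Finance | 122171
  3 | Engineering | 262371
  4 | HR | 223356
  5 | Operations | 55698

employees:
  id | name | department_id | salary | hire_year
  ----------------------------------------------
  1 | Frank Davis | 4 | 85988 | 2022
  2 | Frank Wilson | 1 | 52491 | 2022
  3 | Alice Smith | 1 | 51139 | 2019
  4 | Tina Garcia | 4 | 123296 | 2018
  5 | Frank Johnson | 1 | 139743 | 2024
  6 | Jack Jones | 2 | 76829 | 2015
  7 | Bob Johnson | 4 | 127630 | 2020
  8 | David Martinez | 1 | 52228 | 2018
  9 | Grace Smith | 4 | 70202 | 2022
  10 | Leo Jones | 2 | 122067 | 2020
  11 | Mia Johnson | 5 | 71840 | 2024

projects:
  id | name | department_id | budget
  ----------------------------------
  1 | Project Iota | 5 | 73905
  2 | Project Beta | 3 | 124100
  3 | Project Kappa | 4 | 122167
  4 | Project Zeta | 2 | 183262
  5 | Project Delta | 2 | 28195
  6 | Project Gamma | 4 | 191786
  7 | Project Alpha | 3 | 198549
SELECT name, budget FROM departments WHERE budget >= 368107

Execution result:
(no rows)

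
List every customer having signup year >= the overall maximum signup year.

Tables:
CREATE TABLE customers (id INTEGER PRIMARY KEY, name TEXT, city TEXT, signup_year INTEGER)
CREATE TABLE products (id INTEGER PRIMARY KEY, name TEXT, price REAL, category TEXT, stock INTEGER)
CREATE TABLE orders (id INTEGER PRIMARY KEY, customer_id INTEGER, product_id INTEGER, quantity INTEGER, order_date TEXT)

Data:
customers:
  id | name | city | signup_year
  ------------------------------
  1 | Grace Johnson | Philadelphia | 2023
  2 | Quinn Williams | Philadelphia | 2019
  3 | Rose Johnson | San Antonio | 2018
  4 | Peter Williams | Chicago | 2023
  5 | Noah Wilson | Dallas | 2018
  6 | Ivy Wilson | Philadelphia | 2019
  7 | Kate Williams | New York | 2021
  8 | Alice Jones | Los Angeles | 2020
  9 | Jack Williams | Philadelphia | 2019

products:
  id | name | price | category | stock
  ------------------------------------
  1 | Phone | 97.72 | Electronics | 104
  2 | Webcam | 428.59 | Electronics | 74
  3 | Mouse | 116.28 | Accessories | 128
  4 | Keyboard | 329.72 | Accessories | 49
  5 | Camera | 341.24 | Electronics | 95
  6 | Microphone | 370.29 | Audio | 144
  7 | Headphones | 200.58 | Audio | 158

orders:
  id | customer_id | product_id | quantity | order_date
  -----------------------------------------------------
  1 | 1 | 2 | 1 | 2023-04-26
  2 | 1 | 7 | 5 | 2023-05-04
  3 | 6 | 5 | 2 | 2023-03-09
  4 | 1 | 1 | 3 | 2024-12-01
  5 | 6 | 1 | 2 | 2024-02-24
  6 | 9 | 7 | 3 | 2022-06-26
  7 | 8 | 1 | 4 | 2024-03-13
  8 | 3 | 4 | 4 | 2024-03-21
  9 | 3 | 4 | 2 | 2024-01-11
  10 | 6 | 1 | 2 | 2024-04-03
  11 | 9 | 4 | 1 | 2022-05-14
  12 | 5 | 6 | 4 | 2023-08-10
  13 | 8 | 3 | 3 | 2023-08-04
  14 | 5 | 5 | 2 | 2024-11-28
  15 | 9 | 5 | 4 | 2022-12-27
SELECT name, signup_year FROM customers WHERE signup_year >= (SELECT MAX(signup_year) FROM customers)

Execution result:
name | signup_year
Grace Johnson | 2023
Peter Williams | 2023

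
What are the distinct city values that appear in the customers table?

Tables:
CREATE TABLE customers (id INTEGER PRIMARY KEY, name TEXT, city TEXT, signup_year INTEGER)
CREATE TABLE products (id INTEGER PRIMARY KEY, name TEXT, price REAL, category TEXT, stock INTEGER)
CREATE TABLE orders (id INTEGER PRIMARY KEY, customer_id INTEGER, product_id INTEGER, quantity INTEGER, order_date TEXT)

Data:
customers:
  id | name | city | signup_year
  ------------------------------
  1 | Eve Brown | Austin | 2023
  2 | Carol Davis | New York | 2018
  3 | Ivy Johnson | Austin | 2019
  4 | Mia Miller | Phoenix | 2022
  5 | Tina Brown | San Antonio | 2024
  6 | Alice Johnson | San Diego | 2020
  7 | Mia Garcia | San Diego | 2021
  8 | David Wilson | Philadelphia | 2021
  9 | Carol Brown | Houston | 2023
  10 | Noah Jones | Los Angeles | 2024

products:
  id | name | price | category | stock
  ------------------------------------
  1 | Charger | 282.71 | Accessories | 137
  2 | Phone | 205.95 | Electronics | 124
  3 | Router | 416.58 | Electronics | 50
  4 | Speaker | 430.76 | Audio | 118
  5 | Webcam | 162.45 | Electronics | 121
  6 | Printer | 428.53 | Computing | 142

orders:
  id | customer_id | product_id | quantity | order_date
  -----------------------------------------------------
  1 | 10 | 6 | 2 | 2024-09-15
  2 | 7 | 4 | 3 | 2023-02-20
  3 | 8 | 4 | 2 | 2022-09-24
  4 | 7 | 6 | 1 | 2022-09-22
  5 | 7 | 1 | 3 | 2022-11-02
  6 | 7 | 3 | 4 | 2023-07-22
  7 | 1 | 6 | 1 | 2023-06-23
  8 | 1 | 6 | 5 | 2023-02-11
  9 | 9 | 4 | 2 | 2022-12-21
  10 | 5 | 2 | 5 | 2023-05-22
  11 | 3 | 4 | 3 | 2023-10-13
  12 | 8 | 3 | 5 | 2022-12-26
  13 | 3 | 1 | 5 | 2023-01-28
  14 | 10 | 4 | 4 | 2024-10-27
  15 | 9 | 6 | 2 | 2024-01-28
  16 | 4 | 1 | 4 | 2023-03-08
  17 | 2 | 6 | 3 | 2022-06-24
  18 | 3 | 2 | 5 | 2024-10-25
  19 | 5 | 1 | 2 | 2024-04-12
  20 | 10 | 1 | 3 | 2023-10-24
SELECT DISTINCT city FROM customers

Execution result:
city
Austin
New York
Phoenix
San Antonio
San Diego
Philadelphia
Houston
Los Angeles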